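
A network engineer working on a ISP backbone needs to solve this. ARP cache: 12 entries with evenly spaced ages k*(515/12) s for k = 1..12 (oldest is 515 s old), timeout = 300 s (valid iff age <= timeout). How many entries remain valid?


Ages are k * 515/12 s for k = 1..12 (spacing = 42.9167 s).
Entry k is valid iff k * 515/12 <= 300 iff k <= 12 * 300 / 515 = 6.9903
n_valid = floor(6.9903) = 6
(n_stale = 12 - 6 = 6)

6


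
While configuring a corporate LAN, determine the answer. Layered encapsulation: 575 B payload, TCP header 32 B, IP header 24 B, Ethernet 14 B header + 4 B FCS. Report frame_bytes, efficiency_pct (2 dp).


TCP segment = 575 + 32 = 607 B
IP packet = 607 + 24 = 631 B
Ethernet frame = 631 + 14 + 4 = 649 B
Efficiency = app / frame = 575 / 649 = 0.885978 = 88.5978% -> 88.60% (2 dp)

649, 88.60


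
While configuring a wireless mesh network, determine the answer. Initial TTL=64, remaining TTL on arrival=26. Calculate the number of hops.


Given: initial TTL = 64, received TTL = 26
Hops = initial TTL - received TTL
Hops = 64 - 26 = 38

38


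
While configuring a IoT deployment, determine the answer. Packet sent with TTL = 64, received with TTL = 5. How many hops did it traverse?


Given: initial TTL = 64, received TTL = 5
Hops = initial TTL - received TTL
Hops = 64 - 5 = 59

59


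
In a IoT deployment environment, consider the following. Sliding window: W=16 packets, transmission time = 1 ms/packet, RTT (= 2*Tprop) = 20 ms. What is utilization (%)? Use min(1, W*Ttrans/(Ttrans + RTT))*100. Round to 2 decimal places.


Given: W = 16, Ttrans = 1 ms, RTT = 20 ms (= 2 * Tprop, Tprop = 10 ms)
Cycle time = Ttrans + RTT = 1 + 20 = 21 ms (first packet sent until its ACK returns)
W * Ttrans = 16 * 1 = 16 ms of sending per cycle
W * Ttrans / (Ttrans + RTT) = 16 / 21 = 0.761905
U = min(1, 0.761905) = 0.761905
U% = 76.19%

76.19


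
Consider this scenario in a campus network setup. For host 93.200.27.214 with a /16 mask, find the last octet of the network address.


Given: IP = 93.200.27.214, prefix = /16
Subnet mask = 255.255.0.0
Last octet of IP: 214
Last octet of mask: 0
Network last octet = 214 AND 0 = 0

0


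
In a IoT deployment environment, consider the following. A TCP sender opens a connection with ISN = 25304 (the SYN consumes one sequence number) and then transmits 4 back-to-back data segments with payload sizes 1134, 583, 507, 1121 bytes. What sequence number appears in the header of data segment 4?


The SYN occupies sequence number ISN = 25304, so the first data byte is ISN + 1 = 25305.
SEQ of data segment i = (ISN + 1) + sum of payload sizes of segments 1..i-1.
Segment 1: SEQ = 25305, payload = 1134 bytes
Segment 2: SEQ = 26439, payload = 583 bytes
Segment 3: SEQ = 27022, payload = 507 bytes
Segment 4: SEQ = 27529, payload = 1121 bytes
SEQ of segment 4 = 25305 + 1134 + 583 + 507 = 27529

27529


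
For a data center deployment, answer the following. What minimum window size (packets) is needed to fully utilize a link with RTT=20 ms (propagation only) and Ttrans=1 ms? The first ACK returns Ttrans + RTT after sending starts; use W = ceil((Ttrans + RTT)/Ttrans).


Given: Ttrans = 1 ms, RTT = 20 ms (= 2 * Tprop, Tprop = 10 ms)
Time until first ACK returns = Ttrans + RTT = 1 + 20 = 21 ms
Need W * Ttrans >= Ttrans + RTT  ->  W >= (Ttrans + RTT) / Ttrans
(Ttrans + RTT) / Ttrans = 21 / 1 = 21
W_min = ceil(21) = 21

21


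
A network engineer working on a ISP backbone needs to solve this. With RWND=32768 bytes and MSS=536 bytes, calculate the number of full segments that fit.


Given: RWND = 32768 bytes, MSS = 536 bytes
Full segments = floor(RWND / MSS)
Full segments = floor(32768 / 536)
Full segments = floor(61.1343) = 61

61


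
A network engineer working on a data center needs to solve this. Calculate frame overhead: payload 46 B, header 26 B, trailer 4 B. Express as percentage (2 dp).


Given: payload = 46 B, header = 26 B, trailer = 4 B
Overhead bytes = header + trailer = 26 + 4 = 30
Total frame = payload + overhead = 46 + 30 = 76
Overhead % = 30 / 76 * 100 = 39.4737% -> 39.47% (2 dp)

39.47


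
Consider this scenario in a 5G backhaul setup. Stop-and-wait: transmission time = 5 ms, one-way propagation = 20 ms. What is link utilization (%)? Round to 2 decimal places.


Given: Ttrans = 5 ms, Tprop = 20 ms
RTT = 2 * Tprop = 2 * 20 = 40 ms
U = Ttrans / (Ttrans + RTT)
U = 5 / (5 + 40)
U = 5 / 45 = 0.111111
U% = 11.11%

11.11


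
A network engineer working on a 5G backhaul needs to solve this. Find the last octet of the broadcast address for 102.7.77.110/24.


Given: IP = 102.7.77.110, prefix = /24
Host bits = 32 - 24 = 8
Network last octet = 110 AND mask = 0
Host part size = 2^8 - 1 = 255
Broadcast last octet = 0 OR 255 = 255

255


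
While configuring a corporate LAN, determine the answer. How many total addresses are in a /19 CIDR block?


Given: CIDR prefix /19
Host bits = 32 - 19 = 13
Total addresses = 2^13 = 8192

8192


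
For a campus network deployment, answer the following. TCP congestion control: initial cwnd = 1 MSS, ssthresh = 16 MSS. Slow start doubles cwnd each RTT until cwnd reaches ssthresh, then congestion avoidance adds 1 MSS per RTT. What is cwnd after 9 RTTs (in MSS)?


RTT 0: cwnd = 1 MSS (initial)
RTT 1: cwnd = 2 MSS (slow start, doubled)
RTT 2: cwnd = 4 MSS (slow start, doubled)
RTT 3: cwnd = 8 MSS (slow start, doubled)
RTT 4: cwnd = 16 MSS (slow start, doubled)
RTT 5: cwnd = 17 MSS (congestion avoidance, +1)
RTT 6: cwnd = 18 MSS (congestion avoidance, +1)
RTT 7: cwnd = 19 MSS (congestion avoidance, +1)
RTT 8: cwnd = 20 MSS (congestion avoidance, +1)
RTT 9: cwnd = 21 MSS (congestion avoidance, +1)

21


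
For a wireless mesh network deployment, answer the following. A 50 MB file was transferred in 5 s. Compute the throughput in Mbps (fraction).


Given: file = 50 MB, time = 5 s
File in Mb = 50 * 8 = 400 Mb
Throughput = 400 / 5 Mbps
Throughput = 80 Mbps

80


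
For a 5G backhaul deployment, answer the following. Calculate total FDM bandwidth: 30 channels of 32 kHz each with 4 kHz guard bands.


Given: 30 channels, 32 kHz each, guard = 4 kHz
Channel bandwidth = 30 * 32 = 960 kHz
Guard bands = 29 gaps * 4 kHz = 116 kHz
Total = 960 + 116 = 1076 kHz

1076


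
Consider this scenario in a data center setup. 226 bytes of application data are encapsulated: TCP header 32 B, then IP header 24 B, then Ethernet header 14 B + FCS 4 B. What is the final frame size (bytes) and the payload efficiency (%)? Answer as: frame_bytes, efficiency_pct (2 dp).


TCP segment = 226 + 32 = 258 B
IP packet = 258 + 24 = 282 B
Ethernet frame = 282 + 14 + 4 = 300 B
Efficiency = app / frame = 226 / 300 = 0.753333 = 75.3333% -> 75.33% (2 dp)

300, 75.33


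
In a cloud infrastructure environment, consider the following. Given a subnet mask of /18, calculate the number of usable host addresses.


Given: subnet mask /18
Host bits = 32 - 18 = 14
Total addresses = 2^14 = 16384
Usable hosts = 16384 - 2 (network + broadcast) = 16382

16382


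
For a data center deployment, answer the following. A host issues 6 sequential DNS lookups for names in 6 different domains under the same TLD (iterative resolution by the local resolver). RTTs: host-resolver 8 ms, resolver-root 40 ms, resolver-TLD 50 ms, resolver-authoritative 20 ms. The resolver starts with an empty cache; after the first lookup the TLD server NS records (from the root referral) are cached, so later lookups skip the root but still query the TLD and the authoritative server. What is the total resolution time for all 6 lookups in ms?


Lookup 1 (cold cache): local + root + TLD + auth = 8 + 40 + 50 + 20 = 118 ms
Lookups 2..6 (TLD NS cached -> skip root; new domain -> still ask TLD and auth): local + TLD + auth = 8 + 50 + 20 = 78 ms each
Remaining 5 lookups: 5 * 78 = 390 ms
Total = 118 + 390 = 508 ms

508


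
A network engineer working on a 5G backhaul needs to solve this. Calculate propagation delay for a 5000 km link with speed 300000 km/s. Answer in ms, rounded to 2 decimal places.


Given: distance = 5000 km, speed = 300000 km/s
Delay = distance / speed = 5000 / 300000 seconds
Delay in ms = 5000 * 1000 / 300000
Delay = 16.6667 ms
Rounded to 2 dp = 16.67 ms

16.67


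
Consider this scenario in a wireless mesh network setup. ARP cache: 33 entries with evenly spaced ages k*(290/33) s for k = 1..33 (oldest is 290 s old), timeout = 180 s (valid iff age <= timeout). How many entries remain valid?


Ages are k * 290/33 s for k = 1..33 (spacing = 8.7879 s).
Entry k is valid iff k * 290/33 <= 180 iff k <= 33 * 180 / 290 = 20.4828
n_valid = floor(20.4828) = 20
(n_stale = 33 - 20 = 13)

20


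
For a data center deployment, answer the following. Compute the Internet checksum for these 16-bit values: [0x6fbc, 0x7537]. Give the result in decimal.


Given words: [0x6fbc, 0x7537]
Step 1: Sum all words
Raw sum = 28604 + 30007 = 58611
One's complement = ~58611 & 0xFFFF = 6924

6924


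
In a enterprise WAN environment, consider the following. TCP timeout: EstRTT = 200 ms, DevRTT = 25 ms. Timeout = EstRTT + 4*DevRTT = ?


Given: EstRTT = 200 ms, DevRTT = 25 ms
Timeout = EstRTT + 4 * DevRTT
4 * DevRTT = 4 * 25 = 100
Timeout = 200 + 100 = 300 ms

300


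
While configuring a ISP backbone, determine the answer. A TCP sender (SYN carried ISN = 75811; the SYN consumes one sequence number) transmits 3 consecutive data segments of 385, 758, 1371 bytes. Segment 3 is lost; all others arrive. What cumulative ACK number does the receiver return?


SYN uses sequence number 75811; first data byte = ISN + 1 = 75812.
Segment 1: SEQ = 75812, len = 385 B, covers [75812, 76196]
Segment 2: SEQ = 76197, len = 758 B, covers [76197, 76954]
Segment 3: SEQ = 76955, len = 1371 B, covers [76955, 78325] [LOST]
In-order data received: bytes [75812, 76954] (segments 1..2).
Segment 3 missing -> gap begins at byte 76955.
Cumulative ACK = next expected in-order byte = 75812 + 385 + 758 = 76955

76955


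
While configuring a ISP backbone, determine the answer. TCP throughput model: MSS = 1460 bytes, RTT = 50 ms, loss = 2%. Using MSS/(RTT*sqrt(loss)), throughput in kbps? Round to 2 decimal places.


Given: MSS = 1460 bytes, RTT = 50 ms, loss = 2%
RTT in seconds = 50 / 1000 = 0.05
Loss rate = 2% = 0.02
sqrt(loss) = sqrt(0.02) = 0.141421356237
Throughput (bytes/s) = 1460 / (0.05 * 0.141421356237) = 206475.1801
Throughput (kbps) = 206475.1801 * 8 / 1000 = 1651.801441 -> 1651.80 kbps (2 dp)

1651.80


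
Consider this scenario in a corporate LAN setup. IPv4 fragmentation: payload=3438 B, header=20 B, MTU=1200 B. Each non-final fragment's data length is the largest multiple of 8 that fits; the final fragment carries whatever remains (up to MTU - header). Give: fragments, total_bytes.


Max data per non-final fragment = floor((MTU - header)/8)*8 = floor((1200 - 20)/8)*8 = floor(1180/8)*8 = 1176 B
Final fragment needs no 8-byte alignment: it can carry up to MTU - header = 1180 B
Non-final fragments needed = ceil((payload - 1180) / 1176) = ceil(2258/1176) = ceil(1.9201) = 2
Number of fragments = 2 + 1 = 3
Fragment sizes (data): 2 * 1176 B + 1086 B (last, 1086 <= 1180 OK)
Total bytes sent = payload + n_frags * header = 3438 + 3*20 = 3438 + 60 = 3498 B

3, 3498


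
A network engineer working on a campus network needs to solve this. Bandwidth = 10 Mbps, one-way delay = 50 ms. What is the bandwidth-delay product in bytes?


Given: bandwidth = 10 Mbps, delay = 50 ms
BDP in bits = 10 * 10^6 * 50 / 1000
BDP in bits = 500000
BDP in bytes = 500000 / 8 = 62500

62500


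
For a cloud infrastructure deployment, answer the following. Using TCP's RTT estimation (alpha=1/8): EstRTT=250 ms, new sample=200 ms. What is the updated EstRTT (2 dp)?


Given: EstRTT = 250 ms, SampleRTT = 200 ms, alpha = 1/8
New EstRTT = (1 - alpha) * EstRTT + alpha * SampleRTT
(7/8) * 250 = 218.75
(1/8) * 200 = 25
New EstRTT = 218.75 + 25 = 243.75 ms -> 243.75 ms (2 dp)

243.75


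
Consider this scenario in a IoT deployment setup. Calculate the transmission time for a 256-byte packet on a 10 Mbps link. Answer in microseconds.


Given: packet = 256 bytes, bandwidth = 10 Mbps
Packet in bits = 256 * 8 = 2048 bits
Bandwidth = 10 * 10^6 = 10000000 bps
Time = 2048 / 10000000 seconds
Time in us = 2048 * 10^6 / 10000000 = 204.8

204.8


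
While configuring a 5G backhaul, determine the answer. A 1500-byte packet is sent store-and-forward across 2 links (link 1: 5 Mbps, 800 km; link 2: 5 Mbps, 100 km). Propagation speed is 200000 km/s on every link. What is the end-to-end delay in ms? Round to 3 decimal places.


Packet = 1500 bytes = 12000 bits. Store-and-forward: sum (t_trans + t_prop) per link.
Link 1: t_trans = 12000/(5*10^6) s = 2.4000 ms; t_prop = 800/200000 s = 4.0000 ms; subtotal = 6.4000 ms
Link 2: t_trans = 12000/(5*10^6) s = 2.4000 ms; t_prop = 100/200000 s = 0.5000 ms; subtotal = 2.9000 ms
End-to-end = 6.4000 + 2.9000 = 9.3000 ms -> 9.300 ms (3 dp)

9.300


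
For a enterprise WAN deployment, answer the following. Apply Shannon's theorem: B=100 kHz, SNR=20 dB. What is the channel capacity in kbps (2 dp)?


Given: B = 100 kHz, SNR = 20 dB
SNR linear = 10^(20/10) = 100
1 + SNR = 101
log2(101) = 6.6582114828
C = 100 * 1000 * 6.6582114828 = 665821.1483 bps
C = 665.821148 kbps -> 665.82 kbps (2 dp)

665.82


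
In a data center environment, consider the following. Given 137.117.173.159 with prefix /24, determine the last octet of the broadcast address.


Given: IP = 137.117.173.159, prefix = /24
Host bits = 32 - 24 = 8
Network last octet = 159 AND mask = 0
Host part size = 2^8 - 1 = 255
Broadcast last octet = 0 OR 255 = 255

255


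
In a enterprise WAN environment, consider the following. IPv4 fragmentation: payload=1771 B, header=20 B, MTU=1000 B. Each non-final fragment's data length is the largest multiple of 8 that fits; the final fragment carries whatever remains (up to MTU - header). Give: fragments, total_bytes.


Max data per non-final fragment = floor((MTU - header)/8)*8 = floor((1000 - 20)/8)*8 = floor(980/8)*8 = 976 B
Final fragment needs no 8-byte alignment: it can carry up to MTU - header = 980 B
Non-final fragments needed = ceil((payload - 980) / 976) = ceil(791/976) = ceil(0.8105) = 1
Number of fragments = 1 + 1 = 2
Fragment sizes (data): 1 * 976 B + 795 B (last, 795 <= 980 OK)
Total bytes sent = payload + n_frags * header = 1771 + 2*20 = 1771 + 40 = 1811 B

2, 1811


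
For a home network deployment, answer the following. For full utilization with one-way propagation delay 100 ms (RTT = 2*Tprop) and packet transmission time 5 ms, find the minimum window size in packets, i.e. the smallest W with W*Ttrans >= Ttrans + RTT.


Given: Ttrans = 5 ms, RTT = 200 ms (= 2 * Tprop, Tprop = 100 ms)
Time until first ACK returns = Ttrans + RTT = 5 + 200 = 205 ms
Need W * Ttrans >= Ttrans + RTT  ->  W >= (Ttrans + RTT) / Ttrans
(Ttrans + RTT) / Ttrans = 205 / 5 = 41
W_min = ceil(41) = 41

41


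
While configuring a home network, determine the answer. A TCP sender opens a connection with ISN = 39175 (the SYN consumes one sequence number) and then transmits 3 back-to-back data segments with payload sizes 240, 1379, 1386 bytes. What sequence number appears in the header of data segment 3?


The SYN occupies sequence number ISN = 39175, so the first data byte is ISN + 1 = 39176.
SEQ of data segment i = (ISN + 1) + sum of payload sizes of segments 1..i-1.
Segment 1: SEQ = 39176, payload = 240 bytes
Segment 2: SEQ = 39416, payload = 1379 bytes
Segment 3: SEQ = 40795, payload = 1386 bytes
SEQ of segment 3 = 39176 + 240 + 1379 = 40795

40795


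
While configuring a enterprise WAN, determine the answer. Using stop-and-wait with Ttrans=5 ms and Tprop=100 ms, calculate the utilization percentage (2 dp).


Given: Ttrans = 5 ms, Tprop = 100 ms
RTT = 2 * Tprop = 2 * 100 = 200 ms
U = Ttrans / (Ttrans + RTT)
U = 5 / (5 + 200)
U = 5 / 205 = 0.02439
U% = 2.44%

2.44


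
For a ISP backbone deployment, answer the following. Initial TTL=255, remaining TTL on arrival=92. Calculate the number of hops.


Given: initial TTL = 255, received TTL = 92
Hops = initial TTL - received TTL
Hops = 255 - 92 = 163

163


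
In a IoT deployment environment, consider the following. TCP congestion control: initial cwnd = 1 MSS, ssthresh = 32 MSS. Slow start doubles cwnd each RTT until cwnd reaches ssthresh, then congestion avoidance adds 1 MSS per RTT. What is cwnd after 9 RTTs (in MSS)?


RTT 0: cwnd = 1 MSS (initial)
RTT 1: cwnd = 2 MSS (slow start, doubled)
RTT 2: cwnd = 4 MSS (slow start, doubled)
RTT 3: cwnd = 8 MSS (slow start, doubled)
RTT 4: cwnd = 16 MSS (slow start, doubled)
RTT 5: cwnd = 32 MSS (slow start, doubled)
RTT 6: cwnd = 33 MSS (congestion avoidance, +1)
RTT 7: cwnd = 34 MSS (congestion avoidance, +1)
RTT 8: cwnd = 35 MSS (congestion avoidance, +1)
RTT 9: cwnd = 36 MSS (congestion avoidance, +1)

36


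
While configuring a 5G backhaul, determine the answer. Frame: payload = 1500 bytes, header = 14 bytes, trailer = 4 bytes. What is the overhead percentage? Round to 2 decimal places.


Given: payload = 1500 B, header = 14 B, trailer = 4 B
Overhead bytes = header + trailer = 14 + 4 = 18
Total frame = payload + overhead = 1500 + 18 = 1518
Overhead % = 18 / 1518 * 100 = 1.1858% -> 1.19% (2 dp)

1.19


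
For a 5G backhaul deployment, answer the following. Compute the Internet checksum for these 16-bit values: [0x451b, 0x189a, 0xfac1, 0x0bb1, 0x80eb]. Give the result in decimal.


Given words: [0x451b, 0x189a, 0xfac1, 0x0bb1, 0x80eb]
Step 1: Sum all words
Raw sum = 17691 + 6298 + 64193 + 2993 + 33003 = 124178
Step 2: Fold carry: (58642 + 1) = 58643
One's complement = ~58643 & 0xFFFF = 6892

6892


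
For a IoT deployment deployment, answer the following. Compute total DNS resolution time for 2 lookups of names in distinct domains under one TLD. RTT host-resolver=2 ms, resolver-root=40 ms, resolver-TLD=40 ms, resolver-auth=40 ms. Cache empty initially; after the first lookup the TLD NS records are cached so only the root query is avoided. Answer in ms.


Lookup 1 (cold cache): local + root + TLD + auth = 2 + 40 + 40 + 40 = 122 ms
Lookups 2..2 (TLD NS cached -> skip root; new domain -> still ask TLD and auth): local + TLD + auth = 2 + 40 + 40 = 82 ms each
Remaining 1 lookups: 1 * 82 = 82 ms
Total = 122 + 82 = 204 ms

204


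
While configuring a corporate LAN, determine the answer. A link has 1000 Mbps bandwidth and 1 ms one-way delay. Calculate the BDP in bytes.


Given: bandwidth = 1000 Mbps, delay = 1 ms
BDP in bits = 1000 * 10^6 * 1 / 1000
BDP in bits = 1000000
BDP in bytes = 1000000 / 8 = 125000

125000


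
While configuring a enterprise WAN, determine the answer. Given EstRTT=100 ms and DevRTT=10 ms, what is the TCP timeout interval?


Given: EstRTT = 100 ms, DevRTT = 10 ms
Timeout = EstRTT + 4 * DevRTT
4 * DevRTT = 4 * 10 = 40
Timeout = 100 + 40 = 140 ms

140


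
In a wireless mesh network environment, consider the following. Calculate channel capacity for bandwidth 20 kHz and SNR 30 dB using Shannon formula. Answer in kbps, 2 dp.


Given: B = 20 kHz, SNR = 30 dB
SNR linear = 10^(30/10) = 1000
1 + SNR = 1001
log2(1001) = 9.9672262588
C = 20 * 1000 * 9.9672262588 = 199344.5252 bps
C = 199.344525 kbps -> 199.34 kbps (2 dp)

199.34


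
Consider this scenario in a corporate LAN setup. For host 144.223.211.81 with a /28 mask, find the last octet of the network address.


Given: IP = 144.223.211.81, prefix = /28
Subnet mask = 255.255.255.240
Last octet of IP: 81
Last octet of mask: 240
Network last octet = 81 AND 240 = 80

80


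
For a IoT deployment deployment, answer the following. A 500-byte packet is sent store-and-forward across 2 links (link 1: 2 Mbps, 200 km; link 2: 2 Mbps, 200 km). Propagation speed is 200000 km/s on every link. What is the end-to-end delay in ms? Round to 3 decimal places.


Packet = 500 bytes = 4000 bits. Store-and-forward: sum (t_trans + t_prop) per link.
Link 1: t_trans = 4000/(2*10^6) s = 2.0000 ms; t_prop = 200/200000 s = 1.0000 ms; subtotal = 3.0000 ms
Link 2: t_trans = 4000/(2*10^6) s = 2.0000 ms; t_prop = 200/200000 s = 1.0000 ms; subtotal = 3.0000 ms
End-to-end = 3.0000 + 3.0000 = 6.0000 ms -> 6.000 ms (3 dp)

6.000


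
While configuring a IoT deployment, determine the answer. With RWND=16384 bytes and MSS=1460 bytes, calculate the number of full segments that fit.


Given: RWND = 16384 bytes, MSS = 1460 bytes
Full segments = floor(RWND / MSS)
Full segments = floor(16384 / 1460)
Full segments = floor(11.2219) = 11

11


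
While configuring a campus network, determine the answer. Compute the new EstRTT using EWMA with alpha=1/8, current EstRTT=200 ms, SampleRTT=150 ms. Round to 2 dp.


Given: EstRTT = 200 ms, SampleRTT = 150 ms, alpha = 1/8
New EstRTT = (1 - alpha) * EstRTT + alpha * SampleRTT
(7/8) * 200 = 175
(1/8) * 150 = 18.75
New EstRTT = 175 + 18.75 = 193.75 ms -> 193.75 ms (2 dp)

193.75


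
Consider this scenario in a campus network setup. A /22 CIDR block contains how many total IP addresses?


Given: CIDR prefix /22
Host bits = 32 - 22 = 10
Total addresses = 2^10 = 1024

1024


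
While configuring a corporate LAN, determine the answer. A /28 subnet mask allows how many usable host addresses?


Given: subnet mask /28
Host bits = 32 - 28 = 4
Total addresses = 2^4 = 16
Usable hosts = 16 - 2 (network + broadcast) = 14

14


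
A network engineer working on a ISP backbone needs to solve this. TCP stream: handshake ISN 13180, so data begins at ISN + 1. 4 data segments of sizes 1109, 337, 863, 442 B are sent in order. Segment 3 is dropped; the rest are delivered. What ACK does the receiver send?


SYN uses sequence number 13180; first data byte = ISN + 1 = 13181.
Segment 1: SEQ = 13181, len = 1109 B, covers [13181, 14289]
Segment 2: SEQ = 14290, len = 337 B, covers [14290, 14626]
Segment 3: SEQ = 14627, len = 863 B, covers [14627, 15489] [LOST]
Segment 4: SEQ = 15490, len = 442 B, covers [15490, 15931]
In-order data received: bytes [13181, 14626] (segments 1..2).
Segment 3 missing -> gap begins at byte 14627; later segments buffered out of order.
Cumulative ACK = next expected in-order byte = 13181 + 1109 + 337 = 14627

14627


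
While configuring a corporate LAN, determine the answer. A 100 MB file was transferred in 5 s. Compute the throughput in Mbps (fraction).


Given: file = 100 MB, time = 5 s
File in Mb = 100 * 8 = 800 Mb
Throughput = 800 / 5 Mbps
Throughput = 160 Mbps

160


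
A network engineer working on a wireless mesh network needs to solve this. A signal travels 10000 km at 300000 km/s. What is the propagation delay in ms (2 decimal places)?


Given: distance = 10000 km, speed = 300000 km/s
Delay = distance / speed = 10000 / 300000 seconds
Delay in ms = 10000 * 1000 / 300000
Delay = 33.3333 ms
Rounded to 2 dp = 33.33 ms

33.33


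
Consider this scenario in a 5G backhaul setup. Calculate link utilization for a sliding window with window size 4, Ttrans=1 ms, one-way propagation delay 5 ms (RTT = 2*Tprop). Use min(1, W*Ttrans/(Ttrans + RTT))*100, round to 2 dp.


Given: W = 4, Ttrans = 1 ms, RTT = 10 ms (= 2 * Tprop, Tprop = 5 ms)
Cycle time = Ttrans + RTT = 1 + 10 = 11 ms (first packet sent until its ACK returns)
W * Ttrans = 4 * 1 = 4 ms of sending per cycle
W * Ttrans / (Ttrans + RTT) = 4 / 11 = 0.363636
U = min(1, 0.363636) = 0.363636
U% = 36.36%

36.36


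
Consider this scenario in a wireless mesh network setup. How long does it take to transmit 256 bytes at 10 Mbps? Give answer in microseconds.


Given: packet = 256 bytes, bandwidth = 10 Mbps
Packet in bits = 256 * 8 = 2048 bits
Bandwidth = 10 * 10^6 = 10000000 bps
Time = 2048 / 10000000 seconds
Time in us = 2048 * 10^6 / 10000000 = 204.8

204.8


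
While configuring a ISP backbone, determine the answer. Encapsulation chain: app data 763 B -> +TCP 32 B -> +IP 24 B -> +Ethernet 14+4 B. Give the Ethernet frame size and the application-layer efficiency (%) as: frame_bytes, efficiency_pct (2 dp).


TCP segment = 763 + 32 = 795 B
IP packet = 795 + 24 = 819 B
Ethernet frame = 819 + 14 + 4 = 837 B
Efficiency = app / frame = 763 / 837 = 0.911589 = 91.1589% -> 91.16% (2 dp)

837, 91.16


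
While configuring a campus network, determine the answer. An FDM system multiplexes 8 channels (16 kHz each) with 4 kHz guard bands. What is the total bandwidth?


Given: 8 channels, 16 kHz each, guard = 4 kHz
Channel bandwidth = 8 * 16 = 128 kHz
Guard bands = 7 gaps * 4 kHz = 28 kHz
Total = 128 + 28 = 156 kHz

156


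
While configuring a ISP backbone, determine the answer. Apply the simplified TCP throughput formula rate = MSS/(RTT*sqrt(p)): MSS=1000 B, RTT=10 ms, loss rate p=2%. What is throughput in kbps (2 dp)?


Given: MSS = 1000 bytes, RTT = 10 ms, loss = 2%
RTT in seconds = 10 / 1000 = 0.01
Loss rate = 2% = 0.02
sqrt(loss) = sqrt(0.02) = 0.141421356237
Throughput (bytes/s) = 1000 / (0.01 * 0.141421356237) = 707106.7812
Throughput (kbps) = 707106.7812 * 8 / 1000 = 5656.854249 -> 5656.85 kbps (2 dp)

5656.85


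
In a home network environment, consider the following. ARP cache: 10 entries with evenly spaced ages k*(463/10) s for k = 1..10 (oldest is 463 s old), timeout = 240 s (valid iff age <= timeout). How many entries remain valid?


Ages are k * 463/10 s for k = 1..10 (spacing = 46.3000 s).
Entry k is valid iff k * 463/10 <= 240 iff k <= 10 * 240 / 463 = 5.1836
n_valid = floor(5.1836) = 5
(n_stale = 10 - 5 = 5)

5


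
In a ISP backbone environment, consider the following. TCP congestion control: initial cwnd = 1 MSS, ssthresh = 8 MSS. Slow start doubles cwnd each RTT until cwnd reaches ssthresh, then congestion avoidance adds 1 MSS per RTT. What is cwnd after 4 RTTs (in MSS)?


RTT 0: cwnd = 1 MSS (initial)
RTT 1: cwnd = 2 MSS (slow start, doubled)
RTT 2: cwnd = 4 MSS (slow start, doubled)
RTT 3: cwnd = 8 MSS (slow start, doubled)
RTT 4: cwnd = 9 MSS (congestion avoidance, +1)

9


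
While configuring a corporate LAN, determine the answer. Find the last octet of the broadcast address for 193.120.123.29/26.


Given: IP = 193.120.123.29, prefix = /26
Host bits = 32 - 26 = 6
Network last octet = 29 AND mask = 0
Host part size = 2^6 - 1 = 63
Broadcast last octet = 0 OR 63 = 63

63


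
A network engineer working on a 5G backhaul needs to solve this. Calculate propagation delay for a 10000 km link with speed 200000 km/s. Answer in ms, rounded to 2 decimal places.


Given: distance = 10000 km, speed = 200000 km/s
Delay = distance / speed = 10000 / 200000 seconds
Delay in ms = 10000 * 1000 / 200000
Delay = 50.0000 ms
Rounded to 2 dp = 50.00 ms

50.00


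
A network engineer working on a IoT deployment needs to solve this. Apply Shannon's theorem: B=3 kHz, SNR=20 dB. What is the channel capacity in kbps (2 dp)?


Given: B = 3 kHz, SNR = 20 dB
SNR linear = 10^(20/10) = 100
1 + SNR = 101
log2(101) = 6.6582114828
C = 3 * 1000 * 6.6582114828 = 19974.6344 bps
C = 19.974634 kbps -> 19.97 kbps (2 dp)

19.97


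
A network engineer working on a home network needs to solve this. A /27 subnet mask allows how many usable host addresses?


Given: subnet mask /27
Host bits = 32 - 27 = 5
Total addresses = 2^5 = 32
Usable hosts = 32 - 2 (network + broadcast) = 30

30


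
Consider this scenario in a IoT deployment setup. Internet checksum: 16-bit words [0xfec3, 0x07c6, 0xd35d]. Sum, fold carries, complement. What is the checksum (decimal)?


Given words: [0xfec3, 0x07c6, 0xd35d]
Step 1: Sum all words
Raw sum = 65219 + 1990 + 54109 = 121318
Step 2: Fold carry: (55782 + 1) = 55783
One's complement = ~55783 & 0xFFFF = 9752

9752


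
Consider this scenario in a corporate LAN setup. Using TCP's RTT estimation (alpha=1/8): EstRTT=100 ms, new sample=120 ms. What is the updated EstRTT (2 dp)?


Given: EstRTT = 100 ms, SampleRTT = 120 ms, alpha = 1/8
New EstRTT = (1 - alpha) * EstRTT + alpha * SampleRTT
(7/8) * 100 = 87.5
(1/8) * 120 = 15
New EstRTT = 87.5 + 15 = 102.5 ms -> 102.50 ms (2 dp)

102.50


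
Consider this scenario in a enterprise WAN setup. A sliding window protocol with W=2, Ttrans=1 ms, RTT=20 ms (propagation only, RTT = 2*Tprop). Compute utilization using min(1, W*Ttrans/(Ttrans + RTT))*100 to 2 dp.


Given: W = 2, Ttrans = 1 ms, RTT = 20 ms (= 2 * Tprop, Tprop = 10 ms)
Cycle time = Ttrans + RTT = 1 + 20 = 21 ms (first packet sent until its ACK returns)
W * Ttrans = 2 * 1 = 2 ms of sending per cycle
W * Ttrans / (Ttrans + RTT) = 2 / 21 = 0.095238
U = min(1, 0.095238) = 0.095238
U% = 9.52%

9.52


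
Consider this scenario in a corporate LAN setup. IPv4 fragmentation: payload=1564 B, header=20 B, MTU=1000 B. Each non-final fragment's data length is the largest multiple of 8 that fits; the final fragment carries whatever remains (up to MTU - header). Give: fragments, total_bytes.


Max data per non-final fragment = floor((MTU - header)/8)*8 = floor((1000 - 20)/8)*8 = floor(980/8)*8 = 976 B
Final fragment needs no 8-byte alignment: it can carry up to MTU - header = 980 B
Non-final fragments needed = ceil((payload - 980) / 976) = ceil(584/976) = ceil(0.5984) = 1
Number of fragments = 1 + 1 = 2
Fragment sizes (data): 1 * 976 B + 588 B (last, 588 <= 980 OK)
Total bytes sent = payload + n_frags * header = 1564 + 2*20 = 1564 + 40 = 1604 B

2, 1604


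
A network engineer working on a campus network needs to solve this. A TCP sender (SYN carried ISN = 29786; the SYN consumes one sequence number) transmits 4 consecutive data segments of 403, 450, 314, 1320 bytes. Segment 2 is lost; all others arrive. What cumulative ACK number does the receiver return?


SYN uses sequence number 29786; first data byte = ISN + 1 = 29787.
Segment 1: SEQ = 29787, len = 403 B, covers [29787, 30189]
Segment 2: SEQ = 30190, len = 450 B, covers [30190, 30639] [LOST]
Segment 3: SEQ = 30640, len = 314 B, covers [30640, 30953]
Segment 4: SEQ = 30954, len = 1320 B, covers [30954, 32273]
In-order data received: bytes [29787, 30189] (segments 1..1).
Segment 2 missing -> gap begins at byte 30190; later segments buffered out of order.
Cumulative ACK = next expected in-order byte = 29787 + 403 = 30190

30190


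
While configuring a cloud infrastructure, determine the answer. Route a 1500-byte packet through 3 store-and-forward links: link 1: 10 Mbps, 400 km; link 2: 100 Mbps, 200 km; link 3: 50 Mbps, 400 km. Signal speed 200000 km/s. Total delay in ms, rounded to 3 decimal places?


Packet = 1500 bytes = 12000 bits. Store-and-forward: sum (t_trans + t_prop) per link.
Link 1: t_trans = 12000/(10*10^6) s = 1.2000 ms; t_prop = 400/200000 s = 2.0000 ms; subtotal = 3.2000 ms
Link 2: t_trans = 12000/(100*10^6) s = 0.1200 ms; t_prop = 200/200000 s = 1.0000 ms; subtotal = 1.1200 ms
Link 3: t_trans = 12000/(50*10^6) s = 0.2400 ms; t_prop = 400/200000 s = 2.0000 ms; subtotal = 2.2400 ms
End-to-end = 3.2000 + 1.1200 + 2.2400 = 6.5600 ms -> 6.560 ms (3 dp)

6.560


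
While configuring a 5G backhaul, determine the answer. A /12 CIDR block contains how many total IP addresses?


Given: CIDR prefix /12
Host bits = 32 - 12 = 20
Total addresses = 2^20 = 1048576

1048576


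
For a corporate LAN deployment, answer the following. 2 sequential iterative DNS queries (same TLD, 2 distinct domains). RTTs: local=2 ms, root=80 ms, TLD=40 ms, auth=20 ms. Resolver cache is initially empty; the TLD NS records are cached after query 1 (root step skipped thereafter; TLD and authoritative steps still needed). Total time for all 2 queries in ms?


Lookup 1 (cold cache): local + root + TLD + auth = 2 + 80 + 40 + 20 = 142 ms
Lookups 2..2 (TLD NS cached -> skip root; new domain -> still ask TLD and auth): local + TLD + auth = 2 + 40 + 20 = 62 ms each
Remaining 1 lookups: 1 * 62 = 62 ms
Total = 142 + 62 = 204 ms

204


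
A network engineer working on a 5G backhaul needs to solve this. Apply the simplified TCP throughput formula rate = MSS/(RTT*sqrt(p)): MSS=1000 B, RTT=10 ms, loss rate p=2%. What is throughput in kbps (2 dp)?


Given: MSS = 1000 bytes, RTT = 10 ms, loss = 2%
RTT in seconds = 10 / 1000 = 0.01
Loss rate = 2% = 0.02
sqrt(loss) = sqrt(0.02) = 0.141421356237
Throughput (bytes/s) = 1000 / (0.01 * 0.141421356237) = 707106.7812
Throughput (kbps) = 707106.7812 * 8 / 1000 = 5656.854249 -> 5656.85 kbps (2 dp)

5656.85


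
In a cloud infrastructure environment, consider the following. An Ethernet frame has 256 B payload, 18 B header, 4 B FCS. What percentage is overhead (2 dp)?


Given: payload = 256 B, header = 18 B, trailer = 4 B
Overhead bytes = header + trailer = 18 + 4 = 22
Total frame = payload + overhead = 256 + 22 = 278
Overhead % = 22 / 278 * 100 = 7.9137% -> 7.91% (2 dp)

7.91


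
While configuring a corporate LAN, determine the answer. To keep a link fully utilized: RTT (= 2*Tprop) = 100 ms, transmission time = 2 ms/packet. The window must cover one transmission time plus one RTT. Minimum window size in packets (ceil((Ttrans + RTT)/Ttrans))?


Given: Ttrans = 2 ms, RTT = 100 ms (= 2 * Tprop, Tprop = 50 ms)
Time until first ACK returns = Ttrans + RTT = 2 + 100 = 102 ms
Need W * Ttrans >= Ttrans + RTT  ->  W >= (Ttrans + RTT) / Ttrans
(Ttrans + RTT) / Ttrans = 102 / 2 = 51
W_min = ceil(51) = 51

51


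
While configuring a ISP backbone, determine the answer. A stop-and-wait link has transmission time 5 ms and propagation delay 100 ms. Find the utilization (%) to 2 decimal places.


Given: Ttrans = 5 ms, Tprop = 100 ms
RTT = 2 * Tprop = 2 * 100 = 200 ms
U = Ttrans / (Ttrans + RTT)
U = 5 / (5 + 200)
U = 5 / 205 = 0.02439
U% = 2.44%

2.44


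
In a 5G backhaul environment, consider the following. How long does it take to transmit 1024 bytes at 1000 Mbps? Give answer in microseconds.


Given: packet = 1024 bytes, bandwidth = 1000 Mbps
Packet in bits = 1024 * 8 = 8192 bits
Bandwidth = 1000 * 10^6 = 1000000000 bps
Time = 8192 / 1000000000 seconds
Time in us = 8192 * 10^6 / 1000000000 = 8.192

8.192


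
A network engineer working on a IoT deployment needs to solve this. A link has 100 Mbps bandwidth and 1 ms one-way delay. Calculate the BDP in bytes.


Given: bandwidth = 100 Mbps, delay = 1 ms
BDP in bits = 100 * 10^6 * 1 / 1000
BDP in bits = 100000
BDP in bytes = 100000 / 8 = 12500

12500


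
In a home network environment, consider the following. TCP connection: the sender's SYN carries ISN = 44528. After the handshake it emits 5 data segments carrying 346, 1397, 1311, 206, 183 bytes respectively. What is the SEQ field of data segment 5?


The SYN occupies sequence number ISN = 44528, so the first data byte is ISN + 1 = 44529.
SEQ of data segment i = (ISN + 1) + sum of payload sizes of segments 1..i-1.
Segment 1: SEQ = 44529, payload = 346 bytes
Segment 2: SEQ = 44875, payload = 1397 bytes
Segment 3: SEQ = 46272, payload = 1311 bytes
Segment 4: SEQ = 47583, payload = 206 bytes
Segment 5: SEQ = 47789, payload = 183 bytes
SEQ of segment 5 = 44529 + 346 + 1397 + 1311 + 206 = 47789

47789


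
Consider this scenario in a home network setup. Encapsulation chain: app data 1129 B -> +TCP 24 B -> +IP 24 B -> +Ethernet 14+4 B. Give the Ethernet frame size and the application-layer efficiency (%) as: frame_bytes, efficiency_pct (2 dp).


TCP segment = 1129 + 24 = 1153 B
IP packet = 1153 + 24 = 1177 B
Ethernet frame = 1177 + 14 + 4 = 1195 B
Efficiency = app / frame = 1129 / 1195 = 0.944770 = 94.4770% -> 94.48% (2 dp)

1195, 94.48


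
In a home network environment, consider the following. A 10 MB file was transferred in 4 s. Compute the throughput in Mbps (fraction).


Given: file = 10 MB, time = 4 s
File in Mb = 10 * 8 = 80 Mb
Throughput = 80 / 4 Mbps
Throughput = 20 Mbps

20


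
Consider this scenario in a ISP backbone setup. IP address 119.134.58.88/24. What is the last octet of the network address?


Given: IP = 119.134.58.88, prefix = /24
Subnet mask = 255.255.255.0
Last octet of IP: 88
Last octet of mask: 0
Network last octet = 88 AND 0 = 0

0


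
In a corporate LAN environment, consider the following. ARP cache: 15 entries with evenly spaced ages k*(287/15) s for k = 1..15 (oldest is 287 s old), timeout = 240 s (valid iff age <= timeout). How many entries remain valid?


Ages are k * 287/15 s for k = 1..15 (spacing = 19.1333 s).
Entry k is valid iff k * 287/15 <= 240 iff k <= 15 * 240 / 287 = 12.5436
n_valid = floor(12.5436) = 12
(n_stale = 15 - 12 = 3)

12


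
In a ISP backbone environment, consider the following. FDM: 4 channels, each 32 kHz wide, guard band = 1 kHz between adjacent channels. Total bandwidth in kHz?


Given: 4 channels, 32 kHz each, guard = 1 kHz
Channel bandwidth = 4 * 32 = 128 kHz
Guard bands = 3 gaps * 1 kHz = 3 kHz
Total = 128 + 3 = 131 kHz

131


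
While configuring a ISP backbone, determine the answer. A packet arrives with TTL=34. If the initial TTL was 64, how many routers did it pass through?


Given: initial TTL = 64, received TTL = 34
Hops = initial TTL - received TTL
Hops = 64 - 34 = 30

30


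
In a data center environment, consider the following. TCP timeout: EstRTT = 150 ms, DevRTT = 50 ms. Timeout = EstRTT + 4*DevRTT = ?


Given: EstRTT = 150 ms, DevRTT = 50 ms
Timeout = EstRTT + 4 * DevRTT
4 * DevRTT = 4 * 50 = 200
Timeout = 150 + 200 = 350 ms

350


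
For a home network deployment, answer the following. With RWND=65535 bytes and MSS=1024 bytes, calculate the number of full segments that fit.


Given: RWND = 65535 bytes, MSS = 1024 bytes
Full segments = floor(RWND / MSS)
Full segments = floor(65535 / 1024)
Full segments = floor(63.999) = 63

63


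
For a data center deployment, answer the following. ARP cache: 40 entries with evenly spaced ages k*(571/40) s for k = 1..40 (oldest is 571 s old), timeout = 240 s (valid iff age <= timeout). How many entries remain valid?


Ages are k * 571/40 s for k = 1..40 (spacing = 14.2750 s).
Entry k is valid iff k * 571/40 <= 240 iff k <= 40 * 240 / 571 = 16.8126
n_valid = floor(16.8126) = 16
(n_stale = 40 - 16 = 24)

16


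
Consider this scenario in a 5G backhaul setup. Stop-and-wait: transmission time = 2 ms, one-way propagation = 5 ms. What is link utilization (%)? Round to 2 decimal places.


Given: Ttrans = 2 ms, Tprop = 5 ms
RTT = 2 * Tprop = 2 * 5 = 10 ms
U = Ttrans / (Ttrans + RTT)
U = 2 / (2 + 10)
U = 2 / 12 = 0.166667
U% = 16.67%

16.67


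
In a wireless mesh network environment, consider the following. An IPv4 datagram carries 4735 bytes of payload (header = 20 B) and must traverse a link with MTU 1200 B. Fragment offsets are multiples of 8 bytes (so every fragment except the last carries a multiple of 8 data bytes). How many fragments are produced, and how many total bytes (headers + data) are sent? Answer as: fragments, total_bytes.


Max data per non-final fragment = floor((MTU - header)/8)*8 = floor((1200 - 20)/8)*8 = floor(1180/8)*8 = 1176 B
Final fragment needs no 8-byte alignment: it can carry up to MTU - header = 1180 B
Non-final fragments needed = ceil((payload - 1180) / 1176) = ceil(3555/1176) = ceil(3.0230) = 4
Number of fragments = 4 + 1 = 5
Fragment sizes (data): 4 * 1176 B + 31 B (last, 31 <= 1180 OK)
Total bytes sent = payload + n_frags * header = 4735 + 5*20 = 4735 + 100 = 4835 B

5, 4835


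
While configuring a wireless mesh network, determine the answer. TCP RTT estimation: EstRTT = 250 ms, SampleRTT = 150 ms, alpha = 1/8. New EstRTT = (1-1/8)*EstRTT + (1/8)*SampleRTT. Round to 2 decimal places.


Given: EstRTT = 250 ms, SampleRTT = 150 ms, alpha = 1/8
New EstRTT = (1 - alpha) * EstRTT + alpha * SampleRTT
(7/8) * 250 = 218.75
(1/8) * 150 = 18.75
New EstRTT = 218.75 + 18.75 = 237.5 ms -> 237.50 ms (2 dp)

237.50


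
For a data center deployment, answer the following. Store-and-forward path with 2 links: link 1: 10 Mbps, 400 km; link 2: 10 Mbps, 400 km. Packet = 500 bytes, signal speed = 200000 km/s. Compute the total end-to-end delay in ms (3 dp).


Packet = 500 bytes = 4000 bits. Store-and-forward: sum (t_trans + t_prop) per link.
Link 1: t_trans = 4000/(10*10^6) s = 0.4000 ms; t_prop = 400/200000 s = 2.0000 ms; subtotal = 2.4000 ms
Link 2: t_trans = 4000/(10*10^6) s = 0.4000 ms; t_prop = 400/200000 s = 2.0000 ms; subtotal = 2.4000 ms
End-to-end = 2.4000 + 2.4000 = 4.8000 ms -> 4.800 ms (3 dp)

4.800
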